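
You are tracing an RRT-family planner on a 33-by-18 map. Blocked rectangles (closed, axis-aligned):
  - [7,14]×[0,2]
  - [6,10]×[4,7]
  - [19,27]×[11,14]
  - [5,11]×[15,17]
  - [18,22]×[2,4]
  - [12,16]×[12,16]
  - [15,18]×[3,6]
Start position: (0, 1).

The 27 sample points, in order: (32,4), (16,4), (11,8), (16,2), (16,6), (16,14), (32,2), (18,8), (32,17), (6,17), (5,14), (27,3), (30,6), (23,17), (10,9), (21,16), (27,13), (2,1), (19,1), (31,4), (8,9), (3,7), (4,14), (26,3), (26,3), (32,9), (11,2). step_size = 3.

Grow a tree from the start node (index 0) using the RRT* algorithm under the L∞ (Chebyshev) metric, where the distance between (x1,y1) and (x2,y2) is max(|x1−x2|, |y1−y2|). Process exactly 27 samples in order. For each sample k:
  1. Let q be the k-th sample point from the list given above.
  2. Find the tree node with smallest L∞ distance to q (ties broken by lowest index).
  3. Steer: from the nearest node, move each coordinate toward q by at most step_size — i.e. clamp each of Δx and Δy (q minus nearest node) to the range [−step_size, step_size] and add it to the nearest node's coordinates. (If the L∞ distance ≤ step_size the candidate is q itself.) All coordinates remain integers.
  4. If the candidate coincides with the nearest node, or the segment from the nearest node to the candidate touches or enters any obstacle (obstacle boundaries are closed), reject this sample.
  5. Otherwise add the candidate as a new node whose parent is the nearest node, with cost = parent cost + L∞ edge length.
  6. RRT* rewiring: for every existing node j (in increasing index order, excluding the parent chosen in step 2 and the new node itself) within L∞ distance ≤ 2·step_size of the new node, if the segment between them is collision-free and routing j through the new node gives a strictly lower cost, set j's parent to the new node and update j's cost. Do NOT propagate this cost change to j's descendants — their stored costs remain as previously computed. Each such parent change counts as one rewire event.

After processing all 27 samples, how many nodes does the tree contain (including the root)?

1. q=(32,4) nearest=0 d=32 new=(3,4) → add node 1 parent=0 cost=3
2. q=(16,4) nearest=1 d=13 new=(6,4) → blocked by [6,10]×[4,7], reject
3. q=(11,8) nearest=1 d=8 new=(6,7) → blocked by [6,10]×[4,7], reject
4. q=(16,2) nearest=1 d=13 new=(6,2) → add node 2 parent=1 cost=6
5. q=(16,6) nearest=2 d=10 new=(9,5) → blocked by [6,10]×[4,7], reject
6. q=(16,14) nearest=2 d=12 new=(9,5) → blocked by [6,10]×[4,7], reject
7. q=(32,2) nearest=2 d=26 new=(9,2) → blocked by [7,14]×[0,2], reject
8. q=(18,8) nearest=2 d=12 new=(9,5) → blocked by [6,10]×[4,7], reject
9. q=(32,17) nearest=2 d=26 new=(9,5) → blocked by [6,10]×[4,7], reject
10. q=(6,17) nearest=1 d=13 new=(6,7) → blocked by [6,10]×[4,7], reject
11. q=(5,14) nearest=1 d=10 new=(5,7) → add node 3 parent=1 cost=6
12. q=(27,3) nearest=2 d=21 new=(9,3) → add node 4 parent=2 cost=9
13. q=(30,6) nearest=4 d=21 new=(12,6) → blocked by [6,10]×[4,7], reject
14. q=(23,17) nearest=4 d=14 new=(12,6) → blocked by [6,10]×[4,7], reject
15. q=(10,9) nearest=3 d=5 new=(8,9) → add node 5 parent=3 cost=9
16. q=(21,16) nearest=4 d=13 new=(12,6) → blocked by [6,10]×[4,7], reject
17. q=(27,13) nearest=4 d=18 new=(12,6) → blocked by [6,10]×[4,7], reject
18. q=(2,1) nearest=0 d=2 new=(2,1) → add node 6 parent=0 cost=2
19. q=(19,1) nearest=4 d=10 new=(12,1) → blocked by [7,14]×[0,2], reject
20. q=(31,4) nearest=4 d=22 new=(12,4) → add node 7 parent=4 cost=12
21. q=(8,9) nearest=5 d=0 → coincident, reject
22. q=(3,7) nearest=3 d=2 new=(3,7) → add node 8 parent=3 cost=8
23. q=(4,14) nearest=5 d=5 new=(5,12) → add node 9 parent=5 cost=12
24. q=(26,3) nearest=7 d=14 new=(15,3) → blocked by [15,18]×[3,6], reject
25. q=(26,3) nearest=7 d=14 new=(15,3) → blocked by [15,18]×[3,6], reject
26. q=(32,9) nearest=7 d=20 new=(15,7) → add node 10 parent=7 cost=15
27. q=(11,2) nearest=4 d=2 new=(11,2) → blocked by [7,14]×[0,2], reject

Node count: 11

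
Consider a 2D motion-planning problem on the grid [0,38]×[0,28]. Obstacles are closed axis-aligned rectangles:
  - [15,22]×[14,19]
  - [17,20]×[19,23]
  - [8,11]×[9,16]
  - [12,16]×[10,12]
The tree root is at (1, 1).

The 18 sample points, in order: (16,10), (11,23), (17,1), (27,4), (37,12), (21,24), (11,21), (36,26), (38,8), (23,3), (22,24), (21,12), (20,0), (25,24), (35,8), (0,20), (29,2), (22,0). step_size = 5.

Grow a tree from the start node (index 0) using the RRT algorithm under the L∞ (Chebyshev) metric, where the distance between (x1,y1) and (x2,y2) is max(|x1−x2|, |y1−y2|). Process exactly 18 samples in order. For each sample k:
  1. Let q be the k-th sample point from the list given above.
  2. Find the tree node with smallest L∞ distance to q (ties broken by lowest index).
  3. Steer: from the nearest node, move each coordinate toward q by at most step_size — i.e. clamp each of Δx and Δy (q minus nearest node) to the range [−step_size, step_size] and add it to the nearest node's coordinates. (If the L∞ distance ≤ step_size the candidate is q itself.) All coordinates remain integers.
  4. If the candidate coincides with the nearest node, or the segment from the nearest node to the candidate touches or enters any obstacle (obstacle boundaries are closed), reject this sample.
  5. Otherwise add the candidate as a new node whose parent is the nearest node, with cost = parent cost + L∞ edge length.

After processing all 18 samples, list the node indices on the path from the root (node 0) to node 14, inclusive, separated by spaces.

1. q=(16,10) nearest=0 d=15 new=(6,6) → add node 1 parent=0 cost=5
2. q=(11,23) nearest=1 d=17 new=(11,11) → blocked by [8,11]×[9,16], reject
3. q=(17,1) nearest=1 d=11 new=(11,1) → add node 2 parent=1 cost=10
4. q=(27,4) nearest=2 d=16 new=(16,4) → add node 3 parent=2 cost=15
5. q=(37,12) nearest=3 d=21 new=(21,9) → add node 4 parent=3 cost=20
6. q=(21,24) nearest=4 d=15 new=(21,14) → blocked by [15,22]×[14,19], reject
7. q=(11,21) nearest=4 d=12 new=(16,14) → blocked by [15,22]×[14,19], reject
8. q=(36,26) nearest=4 d=17 new=(26,14) → add node 5 parent=4 cost=25
9. q=(38,8) nearest=5 d=12 new=(31,9) → add node 6 parent=5 cost=30
10. q=(23,3) nearest=4 d=6 new=(23,4) → add node 7 parent=4 cost=25
11. q=(22,24) nearest=5 d=10 new=(22,19) → blocked by [15,22]×[14,19], reject
12. q=(21,12) nearest=4 d=3 new=(21,12) → add node 8 parent=4 cost=23
13. q=(20,0) nearest=3 d=4 new=(20,0) → add node 9 parent=3 cost=19
14. q=(25,24) nearest=5 d=10 new=(25,19) → add node 10 parent=5 cost=30
15. q=(35,8) nearest=6 d=4 new=(35,8) → add node 11 parent=6 cost=34
16. q=(0,20) nearest=1 d=14 new=(1,11) → add node 12 parent=1 cost=10
17. q=(29,2) nearest=7 d=6 new=(28,2) → add node 13 parent=7 cost=30
18. q=(22,0) nearest=9 d=2 new=(22,0) → add node 14 parent=9 cost=21

Path: 0 1 2 3 9 14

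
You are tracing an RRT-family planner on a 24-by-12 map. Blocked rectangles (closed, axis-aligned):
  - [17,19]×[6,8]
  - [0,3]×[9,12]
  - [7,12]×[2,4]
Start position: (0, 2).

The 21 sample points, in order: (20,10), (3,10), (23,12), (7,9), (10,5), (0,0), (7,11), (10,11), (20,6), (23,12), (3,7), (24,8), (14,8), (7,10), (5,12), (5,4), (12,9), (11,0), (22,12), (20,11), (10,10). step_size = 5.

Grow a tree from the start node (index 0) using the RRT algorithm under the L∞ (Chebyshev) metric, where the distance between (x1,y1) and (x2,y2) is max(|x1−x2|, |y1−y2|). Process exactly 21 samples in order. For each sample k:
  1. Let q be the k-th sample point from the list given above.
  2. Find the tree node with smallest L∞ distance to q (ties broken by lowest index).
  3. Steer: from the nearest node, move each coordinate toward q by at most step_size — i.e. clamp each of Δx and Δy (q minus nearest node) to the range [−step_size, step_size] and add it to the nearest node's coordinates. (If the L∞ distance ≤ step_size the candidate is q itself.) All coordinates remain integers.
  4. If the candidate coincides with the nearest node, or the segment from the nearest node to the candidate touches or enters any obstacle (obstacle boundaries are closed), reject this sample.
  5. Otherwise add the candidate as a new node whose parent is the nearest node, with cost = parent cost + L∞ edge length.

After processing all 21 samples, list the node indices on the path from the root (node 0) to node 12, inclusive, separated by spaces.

Path: 0 1 2 8 12

1. q=(20,10) nearest=0 d=20 new=(5,7) → add node 1 parent=0 cost=5
2. q=(3,10) nearest=1 d=3 new=(3,10) → blocked by [0,3]×[9,12], reject
3. q=(23,12) nearest=1 d=18 new=(10,12) → add node 2 parent=1 cost=10
4. q=(7,9) nearest=1 d=2 new=(7,9) → add node 3 parent=1 cost=7
5. q=(10,5) nearest=3 d=4 new=(10,5) → add node 4 parent=3 cost=11
6. q=(0,0) nearest=0 d=2 new=(0,0) → add node 5 parent=0 cost=2
7. q=(7,11) nearest=3 d=2 new=(7,11) → add node 6 parent=3 cost=9
8. q=(10,11) nearest=2 d=1 new=(10,11) → add node 7 parent=2 cost=11
9. q=(20,6) nearest=2 d=10 new=(15,7) → add node 8 parent=2 cost=15
10. q=(23,12) nearest=8 d=8 new=(20,12) → add node 9 parent=8 cost=20
11. q=(3,7) nearest=1 d=2 new=(3,7) → add node 10 parent=1 cost=7
12. q=(24,8) nearest=9 d=4 new=(24,8) → add node 11 parent=9 cost=24
13. q=(14,8) nearest=8 d=1 new=(14,8) → add node 12 parent=8 cost=16
14. q=(7,10) nearest=3 d=1 new=(7,10) → add node 13 parent=3 cost=8
15. q=(5,12) nearest=6 d=2 new=(5,12) → add node 14 parent=6 cost=11
16. q=(5,4) nearest=1 d=3 new=(5,4) → add node 15 parent=1 cost=8
17. q=(12,9) nearest=7 d=2 new=(12,9) → add node 16 parent=7 cost=13
18. q=(11,0) nearest=4 d=5 new=(11,0) → blocked by [7,12]×[2,4], reject
19. q=(22,12) nearest=9 d=2 new=(22,12) → add node 17 parent=9 cost=22
20. q=(20,11) nearest=9 d=1 new=(20,11) → add node 18 parent=9 cost=21
21. q=(10,10) nearest=7 d=1 new=(10,10) → add node 19 parent=7 cost=12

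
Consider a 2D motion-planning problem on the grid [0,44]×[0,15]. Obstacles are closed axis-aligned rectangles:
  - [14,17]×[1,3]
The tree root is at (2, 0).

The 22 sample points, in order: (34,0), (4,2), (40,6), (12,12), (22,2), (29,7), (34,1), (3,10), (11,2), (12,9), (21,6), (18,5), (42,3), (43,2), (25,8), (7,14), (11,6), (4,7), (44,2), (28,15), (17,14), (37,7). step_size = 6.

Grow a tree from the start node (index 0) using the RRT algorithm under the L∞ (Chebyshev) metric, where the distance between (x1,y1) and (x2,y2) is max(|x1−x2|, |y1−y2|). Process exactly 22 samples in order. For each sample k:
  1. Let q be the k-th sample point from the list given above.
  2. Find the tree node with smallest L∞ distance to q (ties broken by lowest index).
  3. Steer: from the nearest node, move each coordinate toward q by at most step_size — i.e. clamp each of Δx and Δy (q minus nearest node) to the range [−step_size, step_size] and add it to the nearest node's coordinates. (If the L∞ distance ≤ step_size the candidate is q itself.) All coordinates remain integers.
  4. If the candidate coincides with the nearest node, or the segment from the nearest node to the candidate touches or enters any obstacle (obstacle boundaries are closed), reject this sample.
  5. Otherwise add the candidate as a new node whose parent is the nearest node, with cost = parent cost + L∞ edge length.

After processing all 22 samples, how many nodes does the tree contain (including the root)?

Node count: 23

1. q=(34,0) nearest=0 d=32 new=(8,0) → add node 1 parent=0 cost=6
2. q=(4,2) nearest=0 d=2 new=(4,2) → add node 2 parent=0 cost=2
3. q=(40,6) nearest=1 d=32 new=(14,6) → add node 3 parent=1 cost=12
4. q=(12,12) nearest=3 d=6 new=(12,12) → add node 4 parent=3 cost=18
5. q=(22,2) nearest=3 d=8 new=(20,2) → add node 5 parent=3 cost=18
6. q=(29,7) nearest=5 d=9 new=(26,7) → add node 6 parent=5 cost=24
7. q=(34,1) nearest=6 d=8 new=(32,1) → add node 7 parent=6 cost=30
8. q=(3,10) nearest=2 d=8 new=(3,8) → add node 8 parent=2 cost=8
9. q=(11,2) nearest=1 d=3 new=(11,2) → add node 9 parent=1 cost=9
10. q=(12,9) nearest=3 d=3 new=(12,9) → add node 10 parent=3 cost=15
11. q=(21,6) nearest=5 d=4 new=(21,6) → add node 11 parent=5 cost=22
12. q=(18,5) nearest=5 d=3 new=(18,5) → add node 12 parent=5 cost=21
13. q=(42,3) nearest=7 d=10 new=(38,3) → add node 13 parent=7 cost=36
14. q=(43,2) nearest=13 d=5 new=(43,2) → add node 14 parent=13 cost=41
15. q=(25,8) nearest=6 d=1 new=(25,8) → add node 15 parent=6 cost=25
16. q=(7,14) nearest=4 d=5 new=(7,14) → add node 16 parent=4 cost=23
17. q=(11,6) nearest=3 d=3 new=(11,6) → add node 17 parent=3 cost=15
18. q=(4,7) nearest=8 d=1 new=(4,7) → add node 18 parent=8 cost=9
19. q=(44,2) nearest=14 d=1 new=(44,2) → add node 19 parent=14 cost=42
20. q=(28,15) nearest=15 d=7 new=(28,14) → add node 20 parent=15 cost=31
21. q=(17,14) nearest=4 d=5 new=(17,14) → add node 21 parent=4 cost=23
22. q=(37,7) nearest=13 d=4 new=(37,7) → add node 22 parent=13 cost=40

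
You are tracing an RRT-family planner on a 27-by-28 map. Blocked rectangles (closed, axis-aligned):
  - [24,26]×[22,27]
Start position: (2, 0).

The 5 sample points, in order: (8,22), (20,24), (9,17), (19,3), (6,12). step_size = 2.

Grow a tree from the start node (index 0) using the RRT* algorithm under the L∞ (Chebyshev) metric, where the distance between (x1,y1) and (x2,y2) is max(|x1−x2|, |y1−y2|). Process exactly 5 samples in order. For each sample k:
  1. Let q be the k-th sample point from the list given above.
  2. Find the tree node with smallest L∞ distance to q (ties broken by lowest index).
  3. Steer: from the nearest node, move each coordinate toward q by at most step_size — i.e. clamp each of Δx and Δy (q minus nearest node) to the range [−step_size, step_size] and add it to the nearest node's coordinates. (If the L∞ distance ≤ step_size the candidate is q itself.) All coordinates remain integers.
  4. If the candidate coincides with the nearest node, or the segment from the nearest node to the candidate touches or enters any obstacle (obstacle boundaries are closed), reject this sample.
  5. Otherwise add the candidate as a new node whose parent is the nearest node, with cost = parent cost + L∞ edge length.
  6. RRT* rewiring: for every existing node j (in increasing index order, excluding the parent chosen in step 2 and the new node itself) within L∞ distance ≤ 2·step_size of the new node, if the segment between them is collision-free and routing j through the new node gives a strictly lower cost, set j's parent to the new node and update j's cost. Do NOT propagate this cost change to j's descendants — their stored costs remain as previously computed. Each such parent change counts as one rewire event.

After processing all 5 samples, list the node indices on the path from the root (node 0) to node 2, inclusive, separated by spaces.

1. q=(8,22) nearest=0 d=22 new=(4,2) → add node 1 parent=0 cost=2
2. q=(20,24) nearest=1 d=22 new=(6,4) → add node 2 parent=1 cost=4
3. q=(9,17) nearest=2 d=13 new=(8,6) → add node 3 parent=2 cost=6
4. q=(19,3) nearest=3 d=11 new=(10,4) → add node 4 parent=3 cost=8
5. q=(6,12) nearest=3 d=6 new=(6,8) → add node 5 parent=3 cost=8

Path: 0 1 2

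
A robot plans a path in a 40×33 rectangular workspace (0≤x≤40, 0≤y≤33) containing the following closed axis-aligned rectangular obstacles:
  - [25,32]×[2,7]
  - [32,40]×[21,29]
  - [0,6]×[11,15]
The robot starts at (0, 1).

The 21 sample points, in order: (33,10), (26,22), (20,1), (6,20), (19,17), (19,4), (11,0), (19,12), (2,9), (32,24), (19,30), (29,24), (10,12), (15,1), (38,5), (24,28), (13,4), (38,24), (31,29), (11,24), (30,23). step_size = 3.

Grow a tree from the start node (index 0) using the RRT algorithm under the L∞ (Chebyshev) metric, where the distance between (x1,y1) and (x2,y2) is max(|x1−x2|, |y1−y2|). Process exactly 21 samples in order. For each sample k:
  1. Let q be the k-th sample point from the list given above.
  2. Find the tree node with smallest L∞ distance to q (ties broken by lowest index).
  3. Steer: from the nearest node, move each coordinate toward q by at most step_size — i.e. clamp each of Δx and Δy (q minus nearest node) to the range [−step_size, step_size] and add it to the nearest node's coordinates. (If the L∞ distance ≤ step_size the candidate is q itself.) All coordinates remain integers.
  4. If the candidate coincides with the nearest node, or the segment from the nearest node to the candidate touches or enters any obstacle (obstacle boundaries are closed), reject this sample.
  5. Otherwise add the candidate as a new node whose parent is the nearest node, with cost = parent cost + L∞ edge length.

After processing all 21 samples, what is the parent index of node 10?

Parent of node 10: 8

1. q=(33,10) nearest=0 d=33 new=(3,4) → add node 1 parent=0 cost=3
2. q=(26,22) nearest=1 d=23 new=(6,7) → add node 2 parent=1 cost=6
3. q=(20,1) nearest=2 d=14 new=(9,4) → add node 3 parent=2 cost=9
4. q=(6,20) nearest=2 d=13 new=(6,10) → add node 4 parent=2 cost=9
5. q=(19,17) nearest=2 d=13 new=(9,10) → add node 5 parent=2 cost=9
6. q=(19,4) nearest=3 d=10 new=(12,4) → add node 6 parent=3 cost=12
7. q=(11,0) nearest=3 d=4 new=(11,1) → add node 7 parent=3 cost=12
8. q=(19,12) nearest=6 d=8 new=(15,7) → add node 8 parent=6 cost=15
9. q=(2,9) nearest=2 d=4 new=(3,9) → add node 9 parent=2 cost=9
10. q=(32,24) nearest=8 d=17 new=(18,10) → add node 10 parent=8 cost=18
11. q=(19,30) nearest=4 d=20 new=(9,13) → add node 11 parent=4 cost=12
12. q=(29,24) nearest=10 d=14 new=(21,13) → add node 12 parent=10 cost=21
13. q=(10,12) nearest=11 d=1 new=(10,12) → add node 13 parent=11 cost=13
14. q=(15,1) nearest=6 d=3 new=(15,1) → add node 14 parent=6 cost=15
15. q=(38,5) nearest=12 d=17 new=(24,10) → add node 15 parent=12 cost=24
16. q=(24,28) nearest=11 d=15 new=(12,16) → add node 16 parent=11 cost=15
17. q=(13,4) nearest=6 d=1 new=(13,4) → add node 17 parent=6 cost=13
18. q=(38,24) nearest=15 d=14 new=(27,13) → add node 18 parent=15 cost=27
19. q=(31,29) nearest=12 d=16 new=(24,16) → add node 19 parent=12 cost=24
20. q=(11,24) nearest=16 d=8 new=(11,19) → add node 20 parent=16 cost=18
21. q=(30,23) nearest=19 d=7 new=(27,19) → add node 21 parent=19 cost=27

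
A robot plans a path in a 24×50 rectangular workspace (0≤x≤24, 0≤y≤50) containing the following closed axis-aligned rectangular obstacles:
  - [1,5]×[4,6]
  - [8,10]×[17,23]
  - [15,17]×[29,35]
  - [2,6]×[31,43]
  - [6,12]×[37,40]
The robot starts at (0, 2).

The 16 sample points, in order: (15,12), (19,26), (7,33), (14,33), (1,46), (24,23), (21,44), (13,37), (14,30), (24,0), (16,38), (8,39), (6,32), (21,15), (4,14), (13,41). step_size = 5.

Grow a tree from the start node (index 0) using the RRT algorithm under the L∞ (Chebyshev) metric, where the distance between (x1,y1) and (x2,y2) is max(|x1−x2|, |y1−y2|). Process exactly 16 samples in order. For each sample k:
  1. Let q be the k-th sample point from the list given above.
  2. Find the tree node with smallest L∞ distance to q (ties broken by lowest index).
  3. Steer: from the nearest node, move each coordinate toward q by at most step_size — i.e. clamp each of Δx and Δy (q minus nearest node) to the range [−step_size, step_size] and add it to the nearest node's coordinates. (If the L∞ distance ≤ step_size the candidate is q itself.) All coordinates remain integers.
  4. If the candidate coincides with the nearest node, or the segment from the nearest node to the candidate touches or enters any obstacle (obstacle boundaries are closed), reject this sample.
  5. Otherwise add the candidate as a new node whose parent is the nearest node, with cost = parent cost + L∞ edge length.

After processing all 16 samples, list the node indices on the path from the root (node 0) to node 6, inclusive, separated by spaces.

Path: 0 1 2 3 6

1. q=(15,12) nearest=0 d=15 new=(5,7) → blocked by [1,5]×[4,6], reject
2. q=(19,26) nearest=0 d=24 new=(5,7) → blocked by [1,5]×[4,6], reject
3. q=(7,33) nearest=0 d=31 new=(5,7) → blocked by [1,5]×[4,6], reject
4. q=(14,33) nearest=0 d=31 new=(5,7) → blocked by [1,5]×[4,6], reject
5. q=(1,46) nearest=0 d=44 new=(1,7) → add node 1 parent=0 cost=5
6. q=(24,23) nearest=1 d=23 new=(6,12) → add node 2 parent=1 cost=10
7. q=(21,44) nearest=2 d=32 new=(11,17) → add node 3 parent=2 cost=15
8. q=(13,37) nearest=3 d=20 new=(13,22) → add node 4 parent=3 cost=20
9. q=(14,30) nearest=4 d=8 new=(14,27) → add node 5 parent=4 cost=25
10. q=(24,0) nearest=3 d=17 new=(16,12) → add node 6 parent=3 cost=20
11. q=(16,38) nearest=5 d=11 new=(16,32) → blocked by [15,17]×[29,35], reject
12. q=(8,39) nearest=5 d=12 new=(9,32) → add node 7 parent=5 cost=30
13. q=(6,32) nearest=7 d=3 new=(6,32) → blocked by [2,6]×[31,43], reject
14. q=(21,15) nearest=6 d=5 new=(21,15) → add node 8 parent=6 cost=25
15. q=(4,14) nearest=2 d=2 new=(4,14) → add node 9 parent=2 cost=12
16. q=(13,41) nearest=7 d=9 new=(13,37) → add node 10 parent=7 cost=35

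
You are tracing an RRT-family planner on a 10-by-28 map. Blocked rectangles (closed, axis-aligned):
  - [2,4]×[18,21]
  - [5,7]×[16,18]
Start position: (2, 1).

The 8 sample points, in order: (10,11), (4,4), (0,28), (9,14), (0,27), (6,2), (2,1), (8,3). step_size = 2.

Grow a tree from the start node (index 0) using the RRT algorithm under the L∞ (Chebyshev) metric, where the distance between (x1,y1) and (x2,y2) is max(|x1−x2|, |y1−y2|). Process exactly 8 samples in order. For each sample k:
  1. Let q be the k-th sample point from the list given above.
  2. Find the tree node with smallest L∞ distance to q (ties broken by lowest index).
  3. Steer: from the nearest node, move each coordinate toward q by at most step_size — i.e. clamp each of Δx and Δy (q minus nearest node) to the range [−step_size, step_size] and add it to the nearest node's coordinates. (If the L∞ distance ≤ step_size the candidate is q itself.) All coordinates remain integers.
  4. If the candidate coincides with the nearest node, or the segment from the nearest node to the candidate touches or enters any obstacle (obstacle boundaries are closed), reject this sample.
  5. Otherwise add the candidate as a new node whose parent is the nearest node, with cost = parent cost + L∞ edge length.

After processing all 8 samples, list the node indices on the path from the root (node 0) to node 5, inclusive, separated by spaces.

Path: 0 1 2 3 4 5

1. q=(10,11) nearest=0 d=10 new=(4,3) → add node 1 parent=0 cost=2
2. q=(4,4) nearest=1 d=1 new=(4,4) → add node 2 parent=1 cost=3
3. q=(0,28) nearest=2 d=24 new=(2,6) → add node 3 parent=2 cost=5
4. q=(9,14) nearest=3 d=8 new=(4,8) → add node 4 parent=3 cost=7
5. q=(0,27) nearest=4 d=19 new=(2,10) → add node 5 parent=4 cost=9
6. q=(6,2) nearest=1 d=2 new=(6,2) → add node 6 parent=1 cost=4
7. q=(2,1) nearest=0 d=0 → coincident, reject
8. q=(8,3) nearest=6 d=2 new=(8,3) → add node 7 parent=6 cost=6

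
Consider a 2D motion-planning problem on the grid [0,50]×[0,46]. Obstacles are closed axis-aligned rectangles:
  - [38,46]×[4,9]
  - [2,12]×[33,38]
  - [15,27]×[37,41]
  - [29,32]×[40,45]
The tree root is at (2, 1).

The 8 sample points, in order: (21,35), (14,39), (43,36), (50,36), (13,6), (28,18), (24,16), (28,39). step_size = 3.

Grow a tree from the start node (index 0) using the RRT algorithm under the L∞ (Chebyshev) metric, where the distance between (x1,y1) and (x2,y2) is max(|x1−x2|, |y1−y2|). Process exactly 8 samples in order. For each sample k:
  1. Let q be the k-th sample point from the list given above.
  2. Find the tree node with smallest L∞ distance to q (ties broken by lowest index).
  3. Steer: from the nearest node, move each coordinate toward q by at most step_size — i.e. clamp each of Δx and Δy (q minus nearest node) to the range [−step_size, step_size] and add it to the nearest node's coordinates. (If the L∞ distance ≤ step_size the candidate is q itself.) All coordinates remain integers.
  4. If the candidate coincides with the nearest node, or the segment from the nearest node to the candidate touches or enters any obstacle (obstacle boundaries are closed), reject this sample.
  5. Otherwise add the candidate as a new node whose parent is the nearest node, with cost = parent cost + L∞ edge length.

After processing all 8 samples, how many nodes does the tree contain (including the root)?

Node count: 9

1. q=(21,35) nearest=0 d=34 new=(5,4) → add node 1 parent=0 cost=3
2. q=(14,39) nearest=1 d=35 new=(8,7) → add node 2 parent=1 cost=6
3. q=(43,36) nearest=2 d=35 new=(11,10) → add node 3 parent=2 cost=9
4. q=(50,36) nearest=3 d=39 new=(14,13) → add node 4 parent=3 cost=12
5. q=(13,6) nearest=3 d=4 new=(13,7) → add node 5 parent=3 cost=12
6. q=(28,18) nearest=4 d=14 new=(17,16) → add node 6 parent=4 cost=15
7. q=(24,16) nearest=6 d=7 new=(20,16) → add node 7 parent=6 cost=18
8. q=(28,39) nearest=6 d=23 new=(20,19) → add node 8 parent=6 cost=18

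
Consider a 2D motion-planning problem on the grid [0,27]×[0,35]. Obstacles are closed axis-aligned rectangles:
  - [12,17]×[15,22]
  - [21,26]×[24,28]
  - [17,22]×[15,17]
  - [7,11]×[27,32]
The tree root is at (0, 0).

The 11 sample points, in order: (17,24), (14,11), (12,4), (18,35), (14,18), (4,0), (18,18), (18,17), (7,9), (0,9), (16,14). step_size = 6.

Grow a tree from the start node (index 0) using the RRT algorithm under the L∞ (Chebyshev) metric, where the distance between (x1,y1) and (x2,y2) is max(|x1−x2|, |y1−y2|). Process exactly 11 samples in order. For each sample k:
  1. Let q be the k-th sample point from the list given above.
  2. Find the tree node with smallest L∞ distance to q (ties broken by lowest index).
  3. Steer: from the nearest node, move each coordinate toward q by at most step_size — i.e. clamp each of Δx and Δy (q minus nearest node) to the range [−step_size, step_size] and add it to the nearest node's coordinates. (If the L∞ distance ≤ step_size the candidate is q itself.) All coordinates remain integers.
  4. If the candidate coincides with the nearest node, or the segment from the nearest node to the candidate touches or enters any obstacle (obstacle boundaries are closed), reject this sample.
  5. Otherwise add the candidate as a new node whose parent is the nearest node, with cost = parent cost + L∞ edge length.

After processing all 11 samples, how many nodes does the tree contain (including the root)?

Node count: 8

1. q=(17,24) nearest=0 d=24 new=(6,6) → add node 1 parent=0 cost=6
2. q=(14,11) nearest=1 d=8 new=(12,11) → add node 2 parent=1 cost=12
3. q=(12,4) nearest=1 d=6 new=(12,4) → add node 3 parent=1 cost=12
4. q=(18,35) nearest=2 d=24 new=(18,17) → blocked by [12,17]×[15,22], reject
5. q=(14,18) nearest=2 d=7 new=(14,17) → blocked by [12,17]×[15,22], reject
6. q=(4,0) nearest=0 d=4 new=(4,0) → add node 4 parent=0 cost=4
7. q=(18,18) nearest=2 d=7 new=(18,17) → blocked by [12,17]×[15,22], reject
8. q=(18,17) nearest=2 d=6 new=(18,17) → blocked by [12,17]×[15,22], reject
9. q=(7,9) nearest=1 d=3 new=(7,9) → add node 5 parent=1 cost=9
10. q=(0,9) nearest=1 d=6 new=(0,9) → add node 6 parent=1 cost=12
11. q=(16,14) nearest=2 d=4 new=(16,14) → add node 7 parent=2 cost=16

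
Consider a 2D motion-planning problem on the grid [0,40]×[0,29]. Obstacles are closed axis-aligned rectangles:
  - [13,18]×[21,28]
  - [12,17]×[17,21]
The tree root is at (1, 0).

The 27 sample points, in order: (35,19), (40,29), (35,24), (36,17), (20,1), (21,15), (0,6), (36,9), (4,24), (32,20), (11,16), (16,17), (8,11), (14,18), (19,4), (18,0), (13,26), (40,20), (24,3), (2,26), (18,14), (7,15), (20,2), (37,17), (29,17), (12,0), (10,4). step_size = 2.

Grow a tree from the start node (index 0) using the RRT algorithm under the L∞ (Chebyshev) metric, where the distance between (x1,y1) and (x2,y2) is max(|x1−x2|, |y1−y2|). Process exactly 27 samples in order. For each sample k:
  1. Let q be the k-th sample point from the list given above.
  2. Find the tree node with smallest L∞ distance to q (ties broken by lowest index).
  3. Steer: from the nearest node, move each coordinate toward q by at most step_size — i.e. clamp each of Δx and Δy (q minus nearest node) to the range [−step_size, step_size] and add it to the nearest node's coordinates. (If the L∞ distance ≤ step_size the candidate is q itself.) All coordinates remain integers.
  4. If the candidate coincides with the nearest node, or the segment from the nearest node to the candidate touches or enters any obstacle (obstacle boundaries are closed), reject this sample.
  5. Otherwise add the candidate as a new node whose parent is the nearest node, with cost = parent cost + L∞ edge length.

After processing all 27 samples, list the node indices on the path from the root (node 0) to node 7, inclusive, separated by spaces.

1. q=(35,19) nearest=0 d=34 new=(3,2) → add node 1 parent=0 cost=2
2. q=(40,29) nearest=1 d=37 new=(5,4) → add node 2 parent=1 cost=4
3. q=(35,24) nearest=2 d=30 new=(7,6) → add node 3 parent=2 cost=6
4. q=(36,17) nearest=3 d=29 new=(9,8) → add node 4 parent=3 cost=8
5. q=(20,1) nearest=4 d=11 new=(11,6) → add node 5 parent=4 cost=10
6. q=(21,15) nearest=5 d=10 new=(13,8) → add node 6 parent=5 cost=12
7. q=(0,6) nearest=1 d=4 new=(1,4) → add node 7 parent=1 cost=4
8. q=(36,9) nearest=6 d=23 new=(15,9) → add node 8 parent=6 cost=14
9. q=(4,24) nearest=8 d=15 new=(13,11) → add node 9 parent=8 cost=16
10. q=(32,20) nearest=8 d=17 new=(17,11) → add node 10 parent=8 cost=16
11. q=(11,16) nearest=9 d=5 new=(11,13) → add node 11 parent=9 cost=18
12. q=(16,17) nearest=11 d=5 new=(13,15) → add node 12 parent=11 cost=20
13. q=(8,11) nearest=4 d=3 new=(8,10) → add node 13 parent=4 cost=10
14. q=(14,18) nearest=12 d=3 new=(14,17) → blocked by [12,17]×[17,21], reject
15. q=(19,4) nearest=8 d=5 new=(17,7) → add node 14 parent=8 cost=16
16. q=(18,0) nearest=5 d=7 new=(13,4) → add node 15 parent=5 cost=12
17. q=(13,26) nearest=12 d=11 new=(13,17) → blocked by [12,17]×[17,21], reject
18. q=(40,20) nearest=10 d=23 new=(19,13) → add node 16 parent=10 cost=18
19. q=(24,3) nearest=14 d=7 new=(19,5) → add node 17 parent=14 cost=18
20. q=(2,26) nearest=12 d=11 new=(11,17) → add node 18 parent=12 cost=22
21. q=(18,14) nearest=16 d=1 new=(18,14) → add node 19 parent=16 cost=19
22. q=(7,15) nearest=11 d=4 new=(9,15) → add node 20 parent=11 cost=20
23. q=(20,2) nearest=17 d=3 new=(20,3) → add node 21 parent=17 cost=20
24. q=(37,17) nearest=21 d=17 new=(22,5) → add node 22 parent=21 cost=22
25. q=(29,17) nearest=16 d=10 new=(21,15) → add node 23 parent=16 cost=20
26. q=(12,0) nearest=15 d=4 new=(12,2) → add node 24 parent=15 cost=14
27. q=(10,4) nearest=5 d=2 new=(10,4) → add node 25 parent=5 cost=12

Path: 0 1 7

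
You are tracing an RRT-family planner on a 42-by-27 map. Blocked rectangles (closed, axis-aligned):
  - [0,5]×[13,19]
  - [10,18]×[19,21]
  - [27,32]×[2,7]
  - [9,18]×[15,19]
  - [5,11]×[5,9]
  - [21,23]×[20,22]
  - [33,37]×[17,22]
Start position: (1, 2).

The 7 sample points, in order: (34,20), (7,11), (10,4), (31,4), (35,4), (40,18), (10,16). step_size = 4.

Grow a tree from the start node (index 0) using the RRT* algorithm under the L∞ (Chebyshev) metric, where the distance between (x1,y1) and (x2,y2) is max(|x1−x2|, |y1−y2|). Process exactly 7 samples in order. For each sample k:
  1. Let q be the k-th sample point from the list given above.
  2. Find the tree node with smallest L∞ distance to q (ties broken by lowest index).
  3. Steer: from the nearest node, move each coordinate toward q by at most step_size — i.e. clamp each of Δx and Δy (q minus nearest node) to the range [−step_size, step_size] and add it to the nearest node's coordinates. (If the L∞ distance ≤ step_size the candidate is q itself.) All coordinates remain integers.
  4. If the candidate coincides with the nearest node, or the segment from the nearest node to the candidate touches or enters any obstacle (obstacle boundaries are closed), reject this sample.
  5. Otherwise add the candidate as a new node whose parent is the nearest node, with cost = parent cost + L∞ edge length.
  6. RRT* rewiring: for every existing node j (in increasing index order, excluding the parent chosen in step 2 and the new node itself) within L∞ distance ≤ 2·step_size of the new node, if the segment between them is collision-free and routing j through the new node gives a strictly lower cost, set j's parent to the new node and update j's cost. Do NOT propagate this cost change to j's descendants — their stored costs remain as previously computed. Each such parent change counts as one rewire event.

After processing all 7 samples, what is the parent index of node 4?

1. q=(34,20) nearest=0 d=33 new=(5,6) → blocked by [5,11]×[5,9], reject
2. q=(7,11) nearest=0 d=9 new=(5,6) → blocked by [5,11]×[5,9], reject
3. q=(10,4) nearest=0 d=9 new=(5,4) → add node 1 parent=0 cost=4
4. q=(31,4) nearest=1 d=26 new=(9,4) → add node 2 parent=1 cost=8
5. q=(35,4) nearest=2 d=26 new=(13,4) → add node 3 parent=2 cost=12
6. q=(40,18) nearest=3 d=27 new=(17,8) → add node 4 parent=3 cost=16
7. q=(10,16) nearest=4 d=8 new=(13,12) → add node 5 parent=4 cost=20

Parent of node 4: 3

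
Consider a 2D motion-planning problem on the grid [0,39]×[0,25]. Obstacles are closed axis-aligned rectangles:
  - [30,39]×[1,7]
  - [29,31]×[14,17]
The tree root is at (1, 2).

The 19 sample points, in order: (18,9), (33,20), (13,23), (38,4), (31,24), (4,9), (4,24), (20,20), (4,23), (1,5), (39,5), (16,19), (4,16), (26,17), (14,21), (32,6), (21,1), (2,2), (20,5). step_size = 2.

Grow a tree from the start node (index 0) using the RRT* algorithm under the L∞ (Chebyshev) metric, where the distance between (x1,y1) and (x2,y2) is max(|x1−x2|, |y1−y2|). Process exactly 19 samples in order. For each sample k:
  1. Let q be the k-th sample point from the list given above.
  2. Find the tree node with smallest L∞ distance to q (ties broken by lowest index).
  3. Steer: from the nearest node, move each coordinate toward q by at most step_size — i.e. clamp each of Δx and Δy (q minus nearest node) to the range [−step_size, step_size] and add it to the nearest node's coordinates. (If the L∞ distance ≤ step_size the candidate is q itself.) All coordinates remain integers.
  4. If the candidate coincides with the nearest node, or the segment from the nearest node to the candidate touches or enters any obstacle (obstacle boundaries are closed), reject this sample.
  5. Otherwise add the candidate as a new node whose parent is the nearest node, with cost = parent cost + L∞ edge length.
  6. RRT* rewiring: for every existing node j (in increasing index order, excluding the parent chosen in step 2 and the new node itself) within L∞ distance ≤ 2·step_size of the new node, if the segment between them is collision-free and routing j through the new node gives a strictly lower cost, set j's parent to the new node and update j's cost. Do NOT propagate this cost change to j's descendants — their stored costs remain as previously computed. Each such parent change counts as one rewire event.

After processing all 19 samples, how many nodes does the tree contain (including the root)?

Node count: 20

1. q=(18,9) nearest=0 d=17 new=(3,4) → add node 1 parent=0 cost=2
2. q=(33,20) nearest=1 d=30 new=(5,6) → add node 2 parent=1 cost=4
3. q=(13,23) nearest=2 d=17 new=(7,8) → add node 3 parent=2 cost=6
4. q=(38,4) nearest=3 d=31 new=(9,6) → add node 4 parent=3 cost=8
5. q=(31,24) nearest=4 d=22 new=(11,8) → add node 5 parent=4 cost=10
6. q=(4,9) nearest=2 d=3 new=(4,8) → add node 6 parent=2 cost=6
7. q=(4,24) nearest=3 d=16 new=(5,10) → add node 7 parent=3 cost=8
8. q=(20,20) nearest=5 d=12 new=(13,10) → add node 8 parent=5 cost=12
9. q=(4,23) nearest=7 d=13 new=(4,12) → add node 9 parent=7 cost=10
10. q=(1,5) nearest=1 d=2 new=(1,5) → add node 10 parent=1 cost=4
11. q=(39,5) nearest=8 d=26 new=(15,8) → add node 11 parent=8 cost=14
12. q=(16,19) nearest=8 d=9 new=(15,12) → add node 12 parent=8 cost=14
13. q=(4,16) nearest=9 d=4 new=(4,14) → add node 13 parent=9 cost=12
14. q=(26,17) nearest=11 d=11 new=(17,10) → add node 14 parent=11 cost=16
15. q=(14,21) nearest=12 d=9 new=(14,14) → add node 15 parent=12 cost=16
16. q=(32,6) nearest=14 d=15 new=(19,8) → add node 16 parent=14 cost=18
17. q=(21,1) nearest=11 d=7 new=(17,6) → add node 17 parent=11 cost=16
18. q=(2,2) nearest=0 d=1 new=(2,2) → add node 18 parent=0 cost=1
19. q=(20,5) nearest=16 d=3 new=(20,6) → add node 19 parent=16 cost=20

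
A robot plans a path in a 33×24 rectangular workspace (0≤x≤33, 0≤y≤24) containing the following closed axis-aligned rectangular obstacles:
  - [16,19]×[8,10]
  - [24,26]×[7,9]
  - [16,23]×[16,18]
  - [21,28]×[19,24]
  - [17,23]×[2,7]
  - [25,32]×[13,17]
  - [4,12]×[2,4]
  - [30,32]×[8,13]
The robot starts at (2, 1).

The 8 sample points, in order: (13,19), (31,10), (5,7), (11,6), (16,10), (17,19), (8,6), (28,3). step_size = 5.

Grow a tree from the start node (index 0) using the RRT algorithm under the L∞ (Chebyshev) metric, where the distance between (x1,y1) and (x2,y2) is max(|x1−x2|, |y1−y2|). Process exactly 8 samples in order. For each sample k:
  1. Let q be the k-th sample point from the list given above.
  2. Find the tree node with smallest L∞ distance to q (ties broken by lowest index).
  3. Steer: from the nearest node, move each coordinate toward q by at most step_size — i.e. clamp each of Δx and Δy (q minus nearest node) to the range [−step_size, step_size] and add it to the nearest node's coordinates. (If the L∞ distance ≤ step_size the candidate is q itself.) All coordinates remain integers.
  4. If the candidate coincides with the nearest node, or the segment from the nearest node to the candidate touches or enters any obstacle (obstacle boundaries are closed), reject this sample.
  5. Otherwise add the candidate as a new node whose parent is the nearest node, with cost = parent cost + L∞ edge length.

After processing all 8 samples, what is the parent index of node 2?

1. q=(13,19) nearest=0 d=18 new=(7,6) → blocked by [4,12]×[2,4], reject
2. q=(31,10) nearest=0 d=29 new=(7,6) → blocked by [4,12]×[2,4], reject
3. q=(5,7) nearest=0 d=6 new=(5,6) → add node 1 parent=0 cost=5
4. q=(11,6) nearest=1 d=6 new=(10,6) → add node 2 parent=1 cost=10
5. q=(16,10) nearest=2 d=6 new=(15,10) → add node 3 parent=2 cost=15
6. q=(17,19) nearest=3 d=9 new=(17,15) → add node 4 parent=3 cost=20
7. q=(8,6) nearest=2 d=2 new=(8,6) → add node 5 parent=2 cost=12
8. q=(28,3) nearest=4 d=12 new=(22,10) → add node 6 parent=4 cost=25

Parent of node 2: 1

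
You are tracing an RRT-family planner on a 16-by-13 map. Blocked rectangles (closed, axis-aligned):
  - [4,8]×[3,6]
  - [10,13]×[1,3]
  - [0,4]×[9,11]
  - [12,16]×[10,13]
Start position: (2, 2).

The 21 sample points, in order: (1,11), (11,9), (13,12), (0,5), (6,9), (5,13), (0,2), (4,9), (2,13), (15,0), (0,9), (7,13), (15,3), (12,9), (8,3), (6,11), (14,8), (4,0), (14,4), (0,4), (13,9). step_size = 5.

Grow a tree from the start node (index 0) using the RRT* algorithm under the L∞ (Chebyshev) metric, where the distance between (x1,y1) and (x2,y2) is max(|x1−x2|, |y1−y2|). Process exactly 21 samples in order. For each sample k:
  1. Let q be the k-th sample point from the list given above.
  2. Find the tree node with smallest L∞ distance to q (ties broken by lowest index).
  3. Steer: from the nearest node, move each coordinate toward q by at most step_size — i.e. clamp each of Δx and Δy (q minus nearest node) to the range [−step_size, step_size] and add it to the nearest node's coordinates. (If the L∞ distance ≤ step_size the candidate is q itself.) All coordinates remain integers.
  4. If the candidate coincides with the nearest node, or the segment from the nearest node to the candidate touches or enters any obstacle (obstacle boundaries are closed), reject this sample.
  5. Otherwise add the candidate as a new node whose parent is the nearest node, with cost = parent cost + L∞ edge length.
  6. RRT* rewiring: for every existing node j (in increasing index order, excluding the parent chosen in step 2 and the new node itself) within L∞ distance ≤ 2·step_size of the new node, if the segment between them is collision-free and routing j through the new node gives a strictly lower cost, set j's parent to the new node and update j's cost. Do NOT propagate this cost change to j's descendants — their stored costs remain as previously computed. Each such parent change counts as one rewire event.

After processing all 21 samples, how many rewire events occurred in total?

1. q=(1,11) nearest=0 d=9 new=(1,7) → add node 1 parent=0 cost=5
2. q=(11,9) nearest=0 d=9 new=(7,7) → blocked by [4,8]×[3,6], reject
3. q=(13,12) nearest=0 d=11 new=(7,7) → blocked by [4,8]×[3,6], reject
4. q=(0,5) nearest=1 d=2 new=(0,5) → add node 2 parent=1 cost=7
5. q=(6,9) nearest=1 d=5 new=(6,9) → add node 3 parent=1 cost=10
6. q=(5,13) nearest=3 d=4 new=(5,13) → add node 4 parent=3 cost=14
7. q=(0,2) nearest=0 d=2 new=(0,2) → add node 5 parent=0 cost=2; rewire 2→5 (5<7); rewire 3→5 (9<10)
8. q=(4,9) nearest=3 d=2 new=(4,9) → blocked by [0,4]×[9,11], reject
9. q=(2,13) nearest=4 d=3 new=(2,13) → add node 6 parent=4 cost=17
10. q=(15,0) nearest=3 d=9 new=(11,4) → add node 7 parent=3 cost=14
11. q=(0,9) nearest=1 d=2 new=(0,9) → blocked by [0,4]×[9,11], reject
12. q=(7,13) nearest=4 d=2 new=(7,13) → add node 8 parent=4 cost=16
13. q=(15,3) nearest=7 d=4 new=(15,3) → add node 9 parent=7 cost=18
14. q=(12,9) nearest=7 d=5 new=(12,9) → add node 10 parent=7 cost=19
15. q=(8,3) nearest=7 d=3 new=(8,3) → blocked by [4,8]×[3,6], reject
16. q=(6,11) nearest=3 d=2 new=(6,11) → add node 11 parent=3 cost=11; rewire 4→11 (13<14); rewire 6→11 (15<17); rewire 8→11 (13<16); rewire 10→11 (17<19)
17. q=(14,8) nearest=10 d=2 new=(14,8) → add node 12 parent=10 cost=19
18. q=(4,0) nearest=0 d=2 new=(4,0) → add node 13 parent=0 cost=2; rewire 7→13 (9<14)
19. q=(14,4) nearest=9 d=1 new=(14,4) → add node 14 parent=9 cost=19
20. q=(0,4) nearest=2 d=1 new=(0,4) → add node 15 parent=2 cost=6
21. q=(13,9) nearest=10 d=1 new=(13,9) → add node 16 parent=10 cost=18

Rewire events: 7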